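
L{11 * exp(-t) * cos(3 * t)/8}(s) 11 * (s+1)/(8 * ((s+1)^2+9))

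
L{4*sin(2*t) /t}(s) 4*atan(2/s) 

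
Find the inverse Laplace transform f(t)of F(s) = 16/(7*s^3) 8*t^2/7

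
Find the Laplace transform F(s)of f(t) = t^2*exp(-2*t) 2/(s + 2)^3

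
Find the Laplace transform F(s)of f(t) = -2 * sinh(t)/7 -2/(7 * s^2 - 7)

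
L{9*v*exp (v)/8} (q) 9/ (8*(q - 1)^2)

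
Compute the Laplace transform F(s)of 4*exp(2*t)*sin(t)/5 4/(5*((s - 2)^2 + 1))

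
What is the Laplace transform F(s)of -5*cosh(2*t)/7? -5*s/(7*s^2 - 28)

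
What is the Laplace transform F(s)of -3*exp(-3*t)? -3/(s+3)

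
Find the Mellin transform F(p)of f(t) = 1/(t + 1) pi * csc(pi * p)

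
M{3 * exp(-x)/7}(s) 3 * gamma(s)/7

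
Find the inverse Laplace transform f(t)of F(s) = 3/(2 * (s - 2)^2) 3 * t * exp(2 * t)/2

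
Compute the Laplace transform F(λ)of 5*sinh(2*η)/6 5/(3*(λ^2 - 4))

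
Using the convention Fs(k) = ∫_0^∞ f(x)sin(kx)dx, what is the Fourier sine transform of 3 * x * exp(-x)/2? 3 * k/(k^2+1)^2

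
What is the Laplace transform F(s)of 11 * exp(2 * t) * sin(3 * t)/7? 33/(7 * ((s - 2)^2+9))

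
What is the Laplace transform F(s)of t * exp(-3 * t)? (s + 3)^(-2)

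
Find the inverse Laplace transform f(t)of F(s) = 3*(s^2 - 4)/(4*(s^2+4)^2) 3*t*cos(2*t)/4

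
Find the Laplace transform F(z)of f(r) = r z^(-2)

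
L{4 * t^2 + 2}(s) 2/s + 8/s^3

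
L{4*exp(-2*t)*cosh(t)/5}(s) 4*(s + 2)/(5*((s + 2)^2 - 1))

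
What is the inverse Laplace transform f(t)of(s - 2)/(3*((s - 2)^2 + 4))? exp(2*t)*cos(2*t)/3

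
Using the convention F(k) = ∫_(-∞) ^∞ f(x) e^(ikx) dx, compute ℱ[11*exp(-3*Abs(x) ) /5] 66/(5*(k^2 + 9) ) 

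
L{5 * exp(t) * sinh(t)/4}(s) 5/(4 * s * (s - 2))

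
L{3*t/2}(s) 3/(2*s^2)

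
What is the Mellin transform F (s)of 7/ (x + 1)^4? 7*gamma (s)*gamma (4 - s)/6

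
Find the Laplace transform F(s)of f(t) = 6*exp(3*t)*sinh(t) 6/((s - 3)^2 - 1)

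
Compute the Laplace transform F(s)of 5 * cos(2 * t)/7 5 * s/(7 * (s^2 + 4))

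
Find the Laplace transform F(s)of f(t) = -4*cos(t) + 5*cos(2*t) 5*s/(s^2 + 4) - 4*s/(s^2 + 1)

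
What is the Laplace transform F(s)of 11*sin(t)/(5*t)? 11*atan(1/s)/5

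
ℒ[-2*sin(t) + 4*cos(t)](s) 4*s/(s^2 + 1) - 2/(s^2 + 1)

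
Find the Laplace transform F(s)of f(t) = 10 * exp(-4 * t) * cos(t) 10 * (s + 4)/((s + 4)^2 + 1)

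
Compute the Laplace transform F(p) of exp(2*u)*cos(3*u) (p - 2) /((p - 2) ^2 + 9) 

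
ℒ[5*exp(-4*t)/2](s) 5/(2*(s+4))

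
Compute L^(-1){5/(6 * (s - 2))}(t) 5 * exp(2 * t)/6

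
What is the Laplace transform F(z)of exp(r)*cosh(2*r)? (z - 1)/((z - 1)^2 - 4)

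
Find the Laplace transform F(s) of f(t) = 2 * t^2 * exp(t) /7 4/(7 * (s - 1) ^3) 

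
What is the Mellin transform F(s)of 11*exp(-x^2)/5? 11*gamma(s/2)/10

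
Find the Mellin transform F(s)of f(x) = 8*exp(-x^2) 4*gamma(s/2)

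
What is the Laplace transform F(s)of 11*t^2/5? 22/(5*s^3)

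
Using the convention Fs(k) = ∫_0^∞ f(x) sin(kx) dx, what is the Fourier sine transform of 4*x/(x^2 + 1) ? 2*pi*exp(-k) 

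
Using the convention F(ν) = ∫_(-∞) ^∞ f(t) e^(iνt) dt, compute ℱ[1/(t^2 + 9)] pi * exp(-3 * Abs(ν) ) /3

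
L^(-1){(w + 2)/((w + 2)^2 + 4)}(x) exp(-2*x)*cos(2*x)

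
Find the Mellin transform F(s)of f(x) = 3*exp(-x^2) 3*gamma(s/2)/2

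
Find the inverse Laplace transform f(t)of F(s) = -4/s -4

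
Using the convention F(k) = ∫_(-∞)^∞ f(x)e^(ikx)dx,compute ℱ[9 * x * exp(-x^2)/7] 9 * I * sqrt(pi) * k * exp(-k^2/4)/14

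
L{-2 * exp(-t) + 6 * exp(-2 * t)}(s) 6/(s + 2) - 2/(s + 1)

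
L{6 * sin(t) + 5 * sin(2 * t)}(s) 6/(s^2 + 1) + 10/(s^2 + 4)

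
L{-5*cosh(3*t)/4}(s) -5*s/(4*s^2 - 36)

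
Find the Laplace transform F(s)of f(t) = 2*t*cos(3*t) 2*(s^2-9)/(s^2 + 9)^2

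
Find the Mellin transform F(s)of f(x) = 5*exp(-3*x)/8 5*gamma(s)/(8*3^s)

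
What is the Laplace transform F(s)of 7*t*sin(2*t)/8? 7*s/(2*(s^2 + 4)^2)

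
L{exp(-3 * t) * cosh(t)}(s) (s+3)/((s+3)^2 - 1)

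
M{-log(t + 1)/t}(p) pi * csc(pi * p)/(p - 1)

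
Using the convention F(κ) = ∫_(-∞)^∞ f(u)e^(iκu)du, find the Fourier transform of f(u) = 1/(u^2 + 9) pi*exp(-3*Abs(κ))/3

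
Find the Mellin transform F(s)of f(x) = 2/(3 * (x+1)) 2 * pi * csc(pi * s)/3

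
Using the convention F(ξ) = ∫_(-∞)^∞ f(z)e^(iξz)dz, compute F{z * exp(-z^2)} I * sqrt(pi) * ξ * exp(-ξ^2/4)/2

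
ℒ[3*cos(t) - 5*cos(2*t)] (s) 3*s/(s^2 + 1) - 5*s/(s^2 + 4) 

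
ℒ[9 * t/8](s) 9/(8 * s^2)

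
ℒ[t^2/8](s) 1/(4*s^3)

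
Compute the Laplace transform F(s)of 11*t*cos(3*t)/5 11*(s^2 - 9)/(5*(s^2 + 9)^2)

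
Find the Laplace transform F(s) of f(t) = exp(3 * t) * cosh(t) (s - 3) /((s - 3) ^2 - 1) 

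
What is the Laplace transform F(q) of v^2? 2/q^3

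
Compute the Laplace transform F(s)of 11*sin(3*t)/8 33/(8*(s^2 + 9))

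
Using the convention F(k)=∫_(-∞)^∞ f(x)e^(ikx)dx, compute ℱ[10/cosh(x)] 10*pi/cosh(pi*k/2)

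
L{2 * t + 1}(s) 2/s^2 + 1/s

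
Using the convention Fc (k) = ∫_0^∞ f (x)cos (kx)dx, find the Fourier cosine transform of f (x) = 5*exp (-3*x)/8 15/ (8*(k^2 + 9))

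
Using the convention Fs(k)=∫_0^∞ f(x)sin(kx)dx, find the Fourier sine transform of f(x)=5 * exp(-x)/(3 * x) 5 * atan(k)/3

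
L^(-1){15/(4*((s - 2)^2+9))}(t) 5*exp(2*t)*sin(3*t)/4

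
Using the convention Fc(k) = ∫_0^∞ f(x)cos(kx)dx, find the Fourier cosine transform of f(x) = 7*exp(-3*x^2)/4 7*sqrt(3)*sqrt(pi)*exp(-k^2/12)/24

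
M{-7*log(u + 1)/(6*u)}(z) 7*pi*csc(pi*z)/(6*(z - 1))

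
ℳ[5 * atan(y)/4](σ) -5 * pi * sec(pi * σ/2)/(8 * σ)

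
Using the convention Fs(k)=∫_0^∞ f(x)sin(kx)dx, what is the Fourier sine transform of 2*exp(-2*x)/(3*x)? 2*atan(k/2)/3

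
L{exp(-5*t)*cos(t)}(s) (s + 5)/((s + 5)^2 + 1)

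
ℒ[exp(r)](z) 1/(z - 1)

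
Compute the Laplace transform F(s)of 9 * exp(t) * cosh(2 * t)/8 9 * (s - 1)/(8 * ((s - 1)^2-4))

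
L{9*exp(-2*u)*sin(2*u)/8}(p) 9/(4*((p + 2)^2 + 4))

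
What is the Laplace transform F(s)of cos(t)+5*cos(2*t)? 5*s/(s^2+4)+s/(s^2+1)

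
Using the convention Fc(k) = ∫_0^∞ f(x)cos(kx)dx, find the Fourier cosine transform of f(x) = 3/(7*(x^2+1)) 3*pi*exp(-k)/14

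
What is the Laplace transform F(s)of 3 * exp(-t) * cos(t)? 3 * (s + 1)/((s + 1)^2 + 1)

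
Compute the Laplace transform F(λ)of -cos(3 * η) -λ/(λ^2 + 9)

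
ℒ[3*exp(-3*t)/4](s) 3/(4*(s + 3))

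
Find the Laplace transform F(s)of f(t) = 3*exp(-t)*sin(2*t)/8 3/(4*((s + 1)^2 + 4))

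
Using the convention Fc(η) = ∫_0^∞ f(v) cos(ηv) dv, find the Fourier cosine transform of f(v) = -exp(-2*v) -2/(η^2 + 4) 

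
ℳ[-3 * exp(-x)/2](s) -3 * gamma(s)/2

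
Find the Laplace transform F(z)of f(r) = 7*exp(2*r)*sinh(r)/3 7/(3*((z - 2)^2-1))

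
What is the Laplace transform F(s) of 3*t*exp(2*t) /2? 3/(2*(s - 2) ^2) 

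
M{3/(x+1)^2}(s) -3*pi*(s - 1)/sin(pi*s)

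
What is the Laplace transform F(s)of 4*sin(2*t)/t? 4*atan(2/s)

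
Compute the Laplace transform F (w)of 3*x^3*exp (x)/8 9/ (4*(w - 1)^4)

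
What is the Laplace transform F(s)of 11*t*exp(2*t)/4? 11/(4*(s - 2)^2)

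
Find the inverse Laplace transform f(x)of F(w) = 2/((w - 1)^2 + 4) exp(x) * sin(2 * x)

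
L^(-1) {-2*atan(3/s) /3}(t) -2*sin(3*t) /(3*t) 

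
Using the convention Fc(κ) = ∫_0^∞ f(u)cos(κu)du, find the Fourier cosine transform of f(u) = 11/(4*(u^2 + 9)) 11*pi*exp(-3*κ)/24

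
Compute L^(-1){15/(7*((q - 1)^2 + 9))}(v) 5*exp(v)*sin(3*v)/7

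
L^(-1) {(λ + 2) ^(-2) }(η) η * exp(-2 * η) 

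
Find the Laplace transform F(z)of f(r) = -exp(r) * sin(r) -1/((z - 1)^2 + 1)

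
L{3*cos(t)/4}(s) 3*s/(4*(s^2 + 1))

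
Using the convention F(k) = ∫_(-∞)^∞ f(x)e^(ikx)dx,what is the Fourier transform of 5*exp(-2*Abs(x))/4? 5/(k^2 + 4)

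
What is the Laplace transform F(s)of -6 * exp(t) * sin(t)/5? -6/(5 * (s - 1)^2 + 5)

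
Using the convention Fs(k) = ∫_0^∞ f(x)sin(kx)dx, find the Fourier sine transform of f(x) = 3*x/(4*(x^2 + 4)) 3*pi*exp(-2*k)/8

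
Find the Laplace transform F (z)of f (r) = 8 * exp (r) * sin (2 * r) 16/ ( (z - 1)^2+4)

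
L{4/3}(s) 4/(3*s)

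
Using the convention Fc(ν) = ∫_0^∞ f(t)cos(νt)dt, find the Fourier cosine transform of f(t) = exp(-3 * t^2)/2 sqrt(3) * sqrt(pi) * exp(-ν^2/12)/12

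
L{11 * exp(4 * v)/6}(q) 11/(6 * (q - 4))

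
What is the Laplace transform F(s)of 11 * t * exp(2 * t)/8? 11/(8 * (s - 2)^2)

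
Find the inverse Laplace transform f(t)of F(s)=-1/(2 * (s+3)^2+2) -exp(-3 * t) * sin(t)/2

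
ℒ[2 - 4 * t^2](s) 2/s - 8/s^3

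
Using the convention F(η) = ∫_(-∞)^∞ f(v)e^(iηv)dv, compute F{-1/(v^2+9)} -pi*exp(-3*Abs(η))/3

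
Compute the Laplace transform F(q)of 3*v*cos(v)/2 3*(q^2-1)/(2*(q^2 + 1)^2)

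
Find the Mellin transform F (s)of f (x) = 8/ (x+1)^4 4 * gamma (s) * gamma (4 - s)/3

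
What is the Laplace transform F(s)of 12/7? 12/(7*s)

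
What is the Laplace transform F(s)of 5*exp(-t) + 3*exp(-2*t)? 3/(s + 2) + 5/(s + 1)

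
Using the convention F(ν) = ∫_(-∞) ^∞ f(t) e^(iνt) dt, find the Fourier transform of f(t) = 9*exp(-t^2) 9*sqrt(pi)*exp(-ν^2/4) 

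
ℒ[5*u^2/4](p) 5/(2*p^3)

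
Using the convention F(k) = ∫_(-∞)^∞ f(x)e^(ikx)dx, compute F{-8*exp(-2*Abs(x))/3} -32/(3*k^2+12)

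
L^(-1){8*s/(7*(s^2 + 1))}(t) 8*cos(t)/7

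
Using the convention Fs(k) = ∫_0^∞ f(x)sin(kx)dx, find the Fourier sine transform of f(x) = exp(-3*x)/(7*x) atan(k/3)/7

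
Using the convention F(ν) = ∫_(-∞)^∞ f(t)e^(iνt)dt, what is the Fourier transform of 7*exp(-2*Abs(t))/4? 7/(ν^2 + 4)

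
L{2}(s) 2/s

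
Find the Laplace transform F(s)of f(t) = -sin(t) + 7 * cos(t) 7 * s/(s^2 + 1) - 1/(s^2 + 1)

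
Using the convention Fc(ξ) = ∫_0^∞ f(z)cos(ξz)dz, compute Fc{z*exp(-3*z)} (9 - ξ^2)/(ξ^2 + 9)^2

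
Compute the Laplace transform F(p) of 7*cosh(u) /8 7*p/(8*(p^2 - 1) ) 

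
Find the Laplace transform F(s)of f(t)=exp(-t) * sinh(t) 1/(s * (s + 2))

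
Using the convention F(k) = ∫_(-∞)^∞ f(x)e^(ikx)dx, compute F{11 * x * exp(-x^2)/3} 11 * I * sqrt(pi) * k * exp(-k^2/4)/6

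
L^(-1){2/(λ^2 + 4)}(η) sin(2*η)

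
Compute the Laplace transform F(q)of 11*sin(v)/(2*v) 11*atan(1/q)/2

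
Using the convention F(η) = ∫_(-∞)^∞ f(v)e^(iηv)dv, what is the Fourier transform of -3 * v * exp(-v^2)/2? -3 * I * sqrt(pi) * η * exp(-η^2/4)/4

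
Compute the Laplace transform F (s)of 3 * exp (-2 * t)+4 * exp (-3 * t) 4/ (s+3)+3/ (s+2)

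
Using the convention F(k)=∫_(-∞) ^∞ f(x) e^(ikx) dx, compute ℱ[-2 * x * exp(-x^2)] -I * sqrt(pi) * k * exp(-k^2/4) 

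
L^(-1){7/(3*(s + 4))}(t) 7*exp(-4*t)/3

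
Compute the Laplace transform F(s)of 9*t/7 9/(7*s^2)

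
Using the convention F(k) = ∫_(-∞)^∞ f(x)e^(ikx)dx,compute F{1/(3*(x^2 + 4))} pi*exp(-2*Abs(k))/6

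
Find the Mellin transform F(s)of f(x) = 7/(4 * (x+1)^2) -7 * pi * (s - 1)/(4 * sin(pi * s))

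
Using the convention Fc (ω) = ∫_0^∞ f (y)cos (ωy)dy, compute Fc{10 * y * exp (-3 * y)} 10 * (9 - ω^2)/ (ω^2 + 9)^2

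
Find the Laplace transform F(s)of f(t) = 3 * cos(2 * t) 3 * s/(s^2 + 4)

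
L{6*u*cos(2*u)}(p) 6*(p^2 - 4)/(p^2 + 4)^2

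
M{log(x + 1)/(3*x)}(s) -pi*csc(pi*s)/(3*s - 3)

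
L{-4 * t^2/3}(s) -8/(3 * s^3)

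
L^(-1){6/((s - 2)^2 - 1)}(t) 6*exp(2*t)*sinh(t)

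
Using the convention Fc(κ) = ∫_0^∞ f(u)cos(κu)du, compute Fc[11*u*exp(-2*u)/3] 11*(4 - κ^2)/(3*(κ^2+4)^2)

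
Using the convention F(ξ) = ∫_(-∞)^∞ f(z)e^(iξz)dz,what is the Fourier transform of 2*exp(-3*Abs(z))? 12/(ξ^2 + 9)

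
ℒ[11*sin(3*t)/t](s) 11*atan(3/s)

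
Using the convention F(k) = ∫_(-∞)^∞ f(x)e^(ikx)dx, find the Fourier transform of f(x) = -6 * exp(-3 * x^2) -2 * sqrt(3) * sqrt(pi) * exp(-k^2/12)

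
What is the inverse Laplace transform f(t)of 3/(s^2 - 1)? 3*sinh(t)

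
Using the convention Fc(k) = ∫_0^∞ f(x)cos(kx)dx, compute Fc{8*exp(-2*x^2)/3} 2*sqrt(2)*sqrt(pi)*exp(-k^2/8)/3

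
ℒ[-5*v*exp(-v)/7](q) -5/(7*(q + 1)^2)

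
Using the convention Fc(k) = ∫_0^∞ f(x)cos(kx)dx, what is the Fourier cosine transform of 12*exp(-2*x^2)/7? 3*sqrt(2)*sqrt(pi)*exp(-k^2/8)/7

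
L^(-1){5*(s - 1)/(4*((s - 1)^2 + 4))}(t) 5*exp(t)*cos(2*t)/4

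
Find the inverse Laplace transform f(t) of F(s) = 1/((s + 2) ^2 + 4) exp(-2*t)*sin(2*t) /2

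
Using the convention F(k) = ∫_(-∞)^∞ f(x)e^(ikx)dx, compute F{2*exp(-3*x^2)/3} 2*sqrt(3)*sqrt(pi)*exp(-k^2/12)/9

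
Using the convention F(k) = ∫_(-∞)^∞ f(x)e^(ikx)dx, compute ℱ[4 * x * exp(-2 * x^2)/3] sqrt(2) * I * sqrt(pi) * k * exp(-k^2/8)/6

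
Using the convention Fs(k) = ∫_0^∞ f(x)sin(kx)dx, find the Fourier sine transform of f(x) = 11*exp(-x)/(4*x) 11*atan(k)/4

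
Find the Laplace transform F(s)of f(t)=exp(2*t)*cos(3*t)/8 (s - 2)/(8*((s - 2)^2 + 9))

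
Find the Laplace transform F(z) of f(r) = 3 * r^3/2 9/z^4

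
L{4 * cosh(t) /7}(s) 4 * s/(7 * (s^2 - 1) ) 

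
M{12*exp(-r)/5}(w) 12*gamma(w)/5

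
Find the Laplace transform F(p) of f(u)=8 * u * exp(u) 8/(p - 1) ^2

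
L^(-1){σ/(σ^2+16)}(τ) cos(4*τ)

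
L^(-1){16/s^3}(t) 8 * t^2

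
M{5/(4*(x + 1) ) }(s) 5*pi*csc(pi*s) /4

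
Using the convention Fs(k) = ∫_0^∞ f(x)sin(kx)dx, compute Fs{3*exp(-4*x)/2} 3*k/(2*(k^2 + 16))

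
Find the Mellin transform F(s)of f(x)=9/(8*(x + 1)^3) 9*pi*(s - 2)*(s - 1)/(16*sin(pi*s))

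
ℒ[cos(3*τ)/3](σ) σ/(3*(σ^2 + 9))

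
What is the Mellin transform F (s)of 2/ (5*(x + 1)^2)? -2*pi*(s - 1)/ (5*sin (pi*s))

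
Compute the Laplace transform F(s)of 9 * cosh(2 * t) 9 * s/(s^2 - 4)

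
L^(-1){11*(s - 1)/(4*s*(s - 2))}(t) 11*exp(t)*cosh(t)/4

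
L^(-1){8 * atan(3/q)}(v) 8 * sin(3 * v)/v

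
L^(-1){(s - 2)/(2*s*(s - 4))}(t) exp(2*t)*cosh(2*t)/2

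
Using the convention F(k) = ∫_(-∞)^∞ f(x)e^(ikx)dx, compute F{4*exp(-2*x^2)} 2*sqrt(2)*sqrt(pi)*exp(-k^2/8)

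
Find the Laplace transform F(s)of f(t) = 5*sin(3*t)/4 15/(4*(s^2 + 9))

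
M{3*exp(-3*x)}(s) 3^(1 - s)*gamma(s)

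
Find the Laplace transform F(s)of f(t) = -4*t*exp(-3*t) -4/(s+3)^2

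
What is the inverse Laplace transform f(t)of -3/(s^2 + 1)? -3*sin(t)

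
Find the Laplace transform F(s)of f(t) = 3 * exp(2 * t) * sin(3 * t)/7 9/(7 * ((s - 2)^2+9))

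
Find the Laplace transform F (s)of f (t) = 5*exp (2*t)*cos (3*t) 5*(s - 2)/ ( (s - 2)^2 + 9)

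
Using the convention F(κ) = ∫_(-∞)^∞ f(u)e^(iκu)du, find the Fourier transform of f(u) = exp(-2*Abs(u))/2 2/(κ^2 + 4)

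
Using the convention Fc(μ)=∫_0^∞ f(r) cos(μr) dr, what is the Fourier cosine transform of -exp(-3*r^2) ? -sqrt(3)*sqrt(pi)*exp(-μ^2/12) /6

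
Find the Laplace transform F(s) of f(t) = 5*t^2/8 5/(4*s^3) 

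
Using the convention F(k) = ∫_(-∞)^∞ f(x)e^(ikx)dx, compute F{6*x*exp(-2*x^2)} 3*sqrt(2)*I*sqrt(pi)*k*exp(-k^2/8)/4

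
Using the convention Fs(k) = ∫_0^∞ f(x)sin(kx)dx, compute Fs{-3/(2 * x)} -3 * pi/4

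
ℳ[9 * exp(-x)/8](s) 9 * gamma(s)/8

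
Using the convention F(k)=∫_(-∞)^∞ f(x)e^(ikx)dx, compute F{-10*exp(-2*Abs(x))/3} -40/(3*k^2 + 12)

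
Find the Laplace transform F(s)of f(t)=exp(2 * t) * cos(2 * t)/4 (s - 2)/(4 * ((s - 2)^2+4))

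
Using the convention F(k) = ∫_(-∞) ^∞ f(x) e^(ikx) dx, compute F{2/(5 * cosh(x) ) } 2 * pi/(5 * cosh(pi * k/2) ) 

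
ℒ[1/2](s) 1/(2*s)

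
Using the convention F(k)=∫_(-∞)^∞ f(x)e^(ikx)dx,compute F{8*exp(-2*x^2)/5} 4*sqrt(2)*sqrt(pi)*exp(-k^2/8)/5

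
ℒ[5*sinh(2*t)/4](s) 5/(2*(s^2 - 4))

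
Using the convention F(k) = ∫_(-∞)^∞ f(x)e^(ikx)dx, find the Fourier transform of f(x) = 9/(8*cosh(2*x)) 9*pi/(16*cosh(pi*k/4))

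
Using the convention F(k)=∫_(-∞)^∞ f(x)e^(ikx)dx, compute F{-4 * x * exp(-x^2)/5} -2 * I * sqrt(pi) * k * exp(-k^2/4)/5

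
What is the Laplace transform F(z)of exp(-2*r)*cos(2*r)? (z + 2)/((z + 2)^2 + 4)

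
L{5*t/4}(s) 5/(4*s^2)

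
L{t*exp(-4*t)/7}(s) 1/(7*(s + 4)^2)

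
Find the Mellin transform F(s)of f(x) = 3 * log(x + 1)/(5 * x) -3 * pi * csc(pi * s)/(5 * s - 5)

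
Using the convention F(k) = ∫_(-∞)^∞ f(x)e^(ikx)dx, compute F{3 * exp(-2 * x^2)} 3 * sqrt(2) * sqrt(pi) * exp(-k^2/8)/2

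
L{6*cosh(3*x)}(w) 6*w/(w^2 - 9)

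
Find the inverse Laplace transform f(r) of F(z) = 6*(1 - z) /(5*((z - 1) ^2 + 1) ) -6*exp(r)*cos(r) /5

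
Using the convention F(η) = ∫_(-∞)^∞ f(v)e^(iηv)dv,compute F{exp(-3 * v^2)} sqrt(3) * sqrt(pi) * exp(-η^2/12)/3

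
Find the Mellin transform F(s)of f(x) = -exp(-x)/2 -gamma(s)/2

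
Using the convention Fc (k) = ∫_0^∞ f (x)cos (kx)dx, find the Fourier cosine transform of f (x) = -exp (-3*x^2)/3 -sqrt (3)*sqrt (pi)*exp (-k^2/12)/18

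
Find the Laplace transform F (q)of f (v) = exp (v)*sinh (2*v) 2/ ( (q - 1)^2 - 4)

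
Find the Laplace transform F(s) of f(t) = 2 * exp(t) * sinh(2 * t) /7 4/(7 * ((s - 1) ^2 - 4) ) 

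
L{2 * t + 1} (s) 2/s^2 + 1/s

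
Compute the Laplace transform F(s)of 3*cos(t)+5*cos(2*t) 5*s/(s^2+4)+3*s/(s^2+1)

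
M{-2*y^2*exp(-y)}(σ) -2*gamma(σ+2)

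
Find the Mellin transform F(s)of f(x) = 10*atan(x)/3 -5*pi*sec(pi*s/2)/(3*s)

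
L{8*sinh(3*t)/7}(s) 24/(7*(s^2 - 9))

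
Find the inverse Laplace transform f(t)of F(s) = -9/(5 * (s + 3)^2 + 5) -9 * exp(-3 * t) * sin(t)/5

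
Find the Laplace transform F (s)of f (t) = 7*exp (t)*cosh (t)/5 7*(s - 1)/ (5*s*(s - 2))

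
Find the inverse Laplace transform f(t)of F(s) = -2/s -2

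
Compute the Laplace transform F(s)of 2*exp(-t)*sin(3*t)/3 2/((s + 1)^2 + 9)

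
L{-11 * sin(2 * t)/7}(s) -22/(7 * s^2 + 28)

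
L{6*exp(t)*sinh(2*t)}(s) 12/((s - 1)^2-4)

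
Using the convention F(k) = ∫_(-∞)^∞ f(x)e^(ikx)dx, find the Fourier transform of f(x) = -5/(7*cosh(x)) -5*pi/(7*cosh(pi*k/2))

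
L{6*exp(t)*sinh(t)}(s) 6/(s*(s - 2))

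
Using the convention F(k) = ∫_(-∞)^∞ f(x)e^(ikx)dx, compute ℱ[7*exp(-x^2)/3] 7*sqrt(pi)*exp(-k^2/4)/3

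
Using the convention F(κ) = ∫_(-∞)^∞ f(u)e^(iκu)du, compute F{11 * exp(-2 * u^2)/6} 11 * sqrt(2) * sqrt(pi) * exp(-κ^2/8)/12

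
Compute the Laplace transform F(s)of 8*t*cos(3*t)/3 8*(s^2 - 9)/(3*(s^2 + 9)^2)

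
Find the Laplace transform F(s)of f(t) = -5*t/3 -5/(3*s^2)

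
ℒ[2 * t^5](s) 240/s^6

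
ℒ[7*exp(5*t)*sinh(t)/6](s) 7/(6*((s - 5)^2-1))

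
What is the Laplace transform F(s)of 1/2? 1/(2*s)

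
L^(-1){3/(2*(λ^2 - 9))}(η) sinh(3*η)/2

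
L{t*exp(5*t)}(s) (s - 5)^(-2)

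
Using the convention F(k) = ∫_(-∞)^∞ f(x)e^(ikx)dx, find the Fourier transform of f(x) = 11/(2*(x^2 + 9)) 11*pi*exp(-3*Abs(k))/6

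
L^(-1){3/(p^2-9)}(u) sinh(3*u)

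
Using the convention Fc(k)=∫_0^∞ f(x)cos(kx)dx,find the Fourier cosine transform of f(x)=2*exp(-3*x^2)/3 sqrt(3)*sqrt(pi)*exp(-k^2/12)/9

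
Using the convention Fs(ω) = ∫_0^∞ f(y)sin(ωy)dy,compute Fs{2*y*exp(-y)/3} 4*ω/(3*(ω^2 + 1)^2)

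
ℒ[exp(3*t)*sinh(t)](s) 1/((s - 3)^2 - 1)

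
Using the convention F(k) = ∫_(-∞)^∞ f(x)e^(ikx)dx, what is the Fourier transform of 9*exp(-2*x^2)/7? 9*sqrt(2)*sqrt(pi)*exp(-k^2/8)/14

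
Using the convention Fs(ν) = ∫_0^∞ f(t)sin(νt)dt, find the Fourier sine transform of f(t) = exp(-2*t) ν/(ν^2+4)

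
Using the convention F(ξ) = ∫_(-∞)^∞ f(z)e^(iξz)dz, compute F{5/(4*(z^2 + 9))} 5*pi*exp(-3*Abs(ξ))/12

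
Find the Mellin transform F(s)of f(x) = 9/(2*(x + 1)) 9*pi*csc(pi*s)/2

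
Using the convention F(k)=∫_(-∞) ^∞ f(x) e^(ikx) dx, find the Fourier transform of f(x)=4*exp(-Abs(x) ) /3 8/(3*(k^2+1) ) 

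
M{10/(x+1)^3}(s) 5 * pi * (s - 2) * (s - 1)/sin(pi * s)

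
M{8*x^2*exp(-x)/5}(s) 8*gamma(s + 2)/5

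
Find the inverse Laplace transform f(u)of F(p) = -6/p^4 -u^3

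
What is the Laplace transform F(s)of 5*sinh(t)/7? 5/(7*(s^2 - 1))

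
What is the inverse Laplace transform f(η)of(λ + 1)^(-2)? η*exp(-η)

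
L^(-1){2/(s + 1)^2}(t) 2*t*exp(-t)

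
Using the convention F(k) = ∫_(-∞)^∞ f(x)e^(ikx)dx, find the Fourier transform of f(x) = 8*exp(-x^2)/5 8*sqrt(pi)*exp(-k^2/4)/5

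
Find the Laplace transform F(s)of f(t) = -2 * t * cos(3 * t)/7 2 * (9 - s^2)/(7 * (s^2+9)^2)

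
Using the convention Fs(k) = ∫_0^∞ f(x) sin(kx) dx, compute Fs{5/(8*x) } 5*pi/16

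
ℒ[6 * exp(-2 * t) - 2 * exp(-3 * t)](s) 6/(s + 2) - 2/(s + 3)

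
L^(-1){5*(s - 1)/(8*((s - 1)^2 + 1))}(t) 5*exp(t)*cos(t)/8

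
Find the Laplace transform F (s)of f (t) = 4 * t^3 24/s^4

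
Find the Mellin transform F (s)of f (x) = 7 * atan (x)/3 -7 * pi * sec (pi * s/2)/ (6 * s)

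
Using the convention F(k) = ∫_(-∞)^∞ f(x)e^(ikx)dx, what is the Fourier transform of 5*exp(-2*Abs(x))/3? 20/(3*(k^2 + 4))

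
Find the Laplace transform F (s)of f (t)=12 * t 12/s^2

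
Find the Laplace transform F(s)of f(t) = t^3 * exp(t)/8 3/(4 * (s - 1)^4)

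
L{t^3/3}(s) 2/s^4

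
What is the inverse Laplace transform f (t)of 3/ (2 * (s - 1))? 3 * exp (t)/2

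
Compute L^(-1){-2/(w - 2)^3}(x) -x^2 * exp(2 * x)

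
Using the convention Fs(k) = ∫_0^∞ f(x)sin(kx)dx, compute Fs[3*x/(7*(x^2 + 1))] 3*pi*exp(-k)/14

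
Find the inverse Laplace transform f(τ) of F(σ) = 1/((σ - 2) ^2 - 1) exp(2*τ)*sinh(τ) 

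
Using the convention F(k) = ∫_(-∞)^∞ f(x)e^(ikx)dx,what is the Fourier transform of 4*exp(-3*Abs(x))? 24/(k^2 + 9)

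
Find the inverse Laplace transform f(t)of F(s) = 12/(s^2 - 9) 4*sinh(3*t)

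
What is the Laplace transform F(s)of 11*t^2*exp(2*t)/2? 11/(s - 2)^3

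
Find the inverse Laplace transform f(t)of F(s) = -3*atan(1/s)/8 -3*sin(t)/(8*t)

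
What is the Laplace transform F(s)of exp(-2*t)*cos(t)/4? (s+2)/(4*((s+2)^2+1))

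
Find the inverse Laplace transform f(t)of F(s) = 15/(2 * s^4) 5 * t^3/4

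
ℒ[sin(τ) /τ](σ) atan(1/σ) 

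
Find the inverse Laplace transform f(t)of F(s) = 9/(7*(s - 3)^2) 9*t*exp(3*t)/7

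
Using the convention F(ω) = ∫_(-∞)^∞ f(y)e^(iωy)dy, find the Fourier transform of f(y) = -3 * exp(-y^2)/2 -3 * sqrt(pi) * exp(-ω^2/4)/2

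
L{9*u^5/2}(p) 540/p^6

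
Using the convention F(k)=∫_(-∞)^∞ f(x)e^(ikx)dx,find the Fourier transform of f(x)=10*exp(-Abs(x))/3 20/(3*(k^2 + 1))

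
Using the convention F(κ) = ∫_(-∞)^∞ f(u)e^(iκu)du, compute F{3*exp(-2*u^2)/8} 3*sqrt(2)*sqrt(pi)*exp(-κ^2/8)/16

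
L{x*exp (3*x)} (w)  (w - 3)^ (-2)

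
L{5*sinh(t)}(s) 5/(s^2 - 1)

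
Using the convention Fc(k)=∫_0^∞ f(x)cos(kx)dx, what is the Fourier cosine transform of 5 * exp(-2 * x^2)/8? 5 * sqrt(2) * sqrt(pi) * exp(-k^2/8)/32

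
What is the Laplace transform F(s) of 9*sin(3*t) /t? 9*atan(3/s) 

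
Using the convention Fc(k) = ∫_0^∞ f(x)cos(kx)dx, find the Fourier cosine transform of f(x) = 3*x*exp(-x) 3*(1 - k^2)/(k^2 + 1)^2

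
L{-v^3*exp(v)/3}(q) -2/(q - 1)^4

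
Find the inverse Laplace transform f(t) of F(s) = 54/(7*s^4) 9*t^3/7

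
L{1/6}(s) 1/(6 * s)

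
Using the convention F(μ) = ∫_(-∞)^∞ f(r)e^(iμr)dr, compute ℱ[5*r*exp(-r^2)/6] 5*I*sqrt(pi)*μ*exp(-μ^2/4)/12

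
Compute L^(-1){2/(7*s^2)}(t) 2*t/7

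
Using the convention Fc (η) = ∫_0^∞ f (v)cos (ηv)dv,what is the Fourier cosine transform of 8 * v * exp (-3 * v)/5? 8 * (9 - η^2)/ (5 * (η^2 + 9)^2)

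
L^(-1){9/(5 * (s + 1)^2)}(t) 9 * t * exp(-t)/5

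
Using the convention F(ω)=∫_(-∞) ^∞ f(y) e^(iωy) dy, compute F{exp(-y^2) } sqrt(pi)*exp(-ω^2/4) 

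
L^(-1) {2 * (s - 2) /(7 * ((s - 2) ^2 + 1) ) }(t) 2 * exp(2 * t) * cos(t) /7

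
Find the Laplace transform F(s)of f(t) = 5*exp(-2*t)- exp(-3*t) 5/(s+2) - 1/(s+3)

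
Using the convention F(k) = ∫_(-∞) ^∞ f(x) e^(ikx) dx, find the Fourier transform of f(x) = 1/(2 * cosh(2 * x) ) pi/(4 * cosh(pi * k/4) ) 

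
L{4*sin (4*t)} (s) 16/ (s^2 + 16)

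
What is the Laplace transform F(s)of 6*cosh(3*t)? 6*s/(s^2 - 9)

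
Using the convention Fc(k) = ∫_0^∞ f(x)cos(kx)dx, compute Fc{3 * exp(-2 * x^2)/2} 3 * sqrt(2) * sqrt(pi) * exp(-k^2/8)/8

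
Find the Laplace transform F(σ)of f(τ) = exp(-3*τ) 1/(σ+3)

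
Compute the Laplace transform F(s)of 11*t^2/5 22/(5*s^3)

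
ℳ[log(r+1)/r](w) -pi*csc(pi*w)/(w - 1)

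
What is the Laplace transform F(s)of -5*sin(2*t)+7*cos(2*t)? 7*s/(s^2+4) - 10/(s^2+4)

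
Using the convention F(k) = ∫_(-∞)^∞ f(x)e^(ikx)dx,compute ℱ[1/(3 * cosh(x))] pi/(3 * cosh(pi * k/2))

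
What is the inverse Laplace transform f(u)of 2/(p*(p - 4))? exp(2*u)*sinh(2*u)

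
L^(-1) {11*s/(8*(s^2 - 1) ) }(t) 11*cosh(t) /8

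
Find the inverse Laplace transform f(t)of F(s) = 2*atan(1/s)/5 2*sin(t)/(5*t)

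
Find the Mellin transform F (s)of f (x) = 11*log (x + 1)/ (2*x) -11*pi*csc (pi*s)/ (2*s - 2)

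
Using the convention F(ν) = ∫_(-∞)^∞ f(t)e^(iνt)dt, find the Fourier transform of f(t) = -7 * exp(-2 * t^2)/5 -7 * sqrt(2) * sqrt(pi) * exp(-ν^2/8)/10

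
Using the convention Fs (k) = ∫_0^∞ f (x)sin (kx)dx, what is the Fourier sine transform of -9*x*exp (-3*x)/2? -27*k/ (k^2 + 9)^2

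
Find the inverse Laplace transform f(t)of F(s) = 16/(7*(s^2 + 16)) 4*sin(4*t)/7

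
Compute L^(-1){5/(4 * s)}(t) 5/4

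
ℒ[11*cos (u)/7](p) 11*p/ (7*(p^2 + 1))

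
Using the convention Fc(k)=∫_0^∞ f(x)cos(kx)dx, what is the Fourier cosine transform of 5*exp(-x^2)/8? 5*sqrt(pi)*exp(-k^2/4)/16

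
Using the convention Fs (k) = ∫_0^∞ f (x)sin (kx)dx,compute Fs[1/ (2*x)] pi/4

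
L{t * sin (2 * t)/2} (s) 2 * s/ (s^2 + 4)^2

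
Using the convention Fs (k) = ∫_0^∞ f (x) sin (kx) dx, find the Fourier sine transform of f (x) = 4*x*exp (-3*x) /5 24*k/ (5*(k^2 + 9) ^2) 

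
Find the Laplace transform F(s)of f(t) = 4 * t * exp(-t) 4/(s + 1)^2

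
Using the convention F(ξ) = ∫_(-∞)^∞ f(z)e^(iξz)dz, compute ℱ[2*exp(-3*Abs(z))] 12/(ξ^2 + 9)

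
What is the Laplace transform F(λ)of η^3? 6/λ^4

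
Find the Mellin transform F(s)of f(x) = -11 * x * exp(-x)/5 -11 * gamma(s + 1)/5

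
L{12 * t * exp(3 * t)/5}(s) 12/(5 * (s - 3)^2)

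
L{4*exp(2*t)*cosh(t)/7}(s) 4*(s - 2)/(7*((s - 2)^2 - 1))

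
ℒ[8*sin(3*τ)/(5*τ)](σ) 8*atan(3/σ)/5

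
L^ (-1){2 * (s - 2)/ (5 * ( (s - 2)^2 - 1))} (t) 2 * exp (2 * t) * cosh (t)/5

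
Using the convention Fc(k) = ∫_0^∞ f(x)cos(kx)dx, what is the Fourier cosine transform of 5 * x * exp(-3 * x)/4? 5 * (9 - k^2)/(4 * (k^2 + 9)^2)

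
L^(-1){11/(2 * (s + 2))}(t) 11 * exp(-2 * t)/2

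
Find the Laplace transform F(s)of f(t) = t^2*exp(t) 2/(s - 1)^3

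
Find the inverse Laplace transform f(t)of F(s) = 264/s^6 11*t^5/5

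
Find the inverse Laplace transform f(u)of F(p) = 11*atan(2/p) 11*sin(2*u)/u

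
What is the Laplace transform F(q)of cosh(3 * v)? q/(q^2 - 9)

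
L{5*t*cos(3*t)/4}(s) 5*(s^2-9)/(4*(s^2 + 9)^2)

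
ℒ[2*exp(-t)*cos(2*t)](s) 2*(s + 1)/((s + 1)^2 + 4)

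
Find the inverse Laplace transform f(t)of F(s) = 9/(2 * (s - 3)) 9 * exp(3 * t)/2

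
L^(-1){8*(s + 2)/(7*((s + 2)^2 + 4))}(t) 8*exp(-2*t)*cos(2*t)/7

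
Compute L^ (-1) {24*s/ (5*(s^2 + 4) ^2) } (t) 6*t*sin (2*t) /5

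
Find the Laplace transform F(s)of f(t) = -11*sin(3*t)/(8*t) -11*atan(3/s)/8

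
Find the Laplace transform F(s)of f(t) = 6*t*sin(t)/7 12*s/(7*(s^2 + 1)^2)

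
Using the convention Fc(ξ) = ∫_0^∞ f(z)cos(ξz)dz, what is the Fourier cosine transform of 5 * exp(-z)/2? 5/(2 * (ξ^2 + 1))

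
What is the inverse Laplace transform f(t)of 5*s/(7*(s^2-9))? 5*cosh(3*t)/7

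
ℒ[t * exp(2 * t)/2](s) 1/(2 * (s - 2)^2)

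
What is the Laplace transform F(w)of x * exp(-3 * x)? (w + 3)^(-2)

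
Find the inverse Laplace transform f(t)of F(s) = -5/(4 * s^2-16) -5 * sinh(2 * t)/8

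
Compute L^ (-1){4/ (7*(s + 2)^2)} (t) 4*t*exp (-2*t)/7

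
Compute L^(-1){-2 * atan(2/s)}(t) -2 * sin(2 * t)/t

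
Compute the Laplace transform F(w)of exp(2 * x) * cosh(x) (w - 2)/((w - 2)^2 - 1)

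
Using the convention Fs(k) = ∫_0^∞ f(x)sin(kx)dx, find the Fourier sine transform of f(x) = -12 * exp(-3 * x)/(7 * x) -12 * atan(k/3)/7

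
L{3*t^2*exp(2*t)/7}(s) 6/(7*(s - 2)^3)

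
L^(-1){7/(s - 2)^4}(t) 7*t^3*exp(2*t)/6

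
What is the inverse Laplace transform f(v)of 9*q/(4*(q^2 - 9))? 9*cosh(3*v)/4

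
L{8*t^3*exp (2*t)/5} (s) 48/ (5*(s - 2)^4)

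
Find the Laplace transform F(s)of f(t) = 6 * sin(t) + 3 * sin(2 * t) 6/(s^2 + 1) + 6/(s^2 + 4)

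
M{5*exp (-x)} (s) 5*gamma (s)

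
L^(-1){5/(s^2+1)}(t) 5*sin(t)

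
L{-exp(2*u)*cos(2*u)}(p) (2 - p)/((p - 2)^2 + 4)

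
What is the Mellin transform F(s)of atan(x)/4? -pi*sec(pi*s/2)/(8*s)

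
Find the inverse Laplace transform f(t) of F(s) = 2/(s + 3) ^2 2 * t * exp(-3 * t) 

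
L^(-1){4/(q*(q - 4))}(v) 2*exp(2*v)*sinh(2*v)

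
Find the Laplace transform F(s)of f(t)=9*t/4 9/(4*s^2)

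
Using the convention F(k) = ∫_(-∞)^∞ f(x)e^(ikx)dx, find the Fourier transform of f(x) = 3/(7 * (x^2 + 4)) 3 * pi * exp(-2 * Abs(k))/14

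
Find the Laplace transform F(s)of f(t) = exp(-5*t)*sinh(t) 1/((s + 5)^2 - 1)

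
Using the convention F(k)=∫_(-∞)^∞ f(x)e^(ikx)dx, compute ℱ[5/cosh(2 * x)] 5 * pi/(2 * cosh(pi * k/4))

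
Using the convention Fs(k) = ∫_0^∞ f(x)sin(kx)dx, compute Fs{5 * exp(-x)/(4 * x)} 5 * atan(k)/4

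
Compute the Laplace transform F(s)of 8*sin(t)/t 8*atan(1/s)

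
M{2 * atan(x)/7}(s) -pi * sec(pi * s/2)/(7 * s)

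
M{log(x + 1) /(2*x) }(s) -pi*csc(pi*s) /(2*s - 2) 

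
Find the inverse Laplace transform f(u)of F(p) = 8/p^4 4*u^3/3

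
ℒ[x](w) w^(-2)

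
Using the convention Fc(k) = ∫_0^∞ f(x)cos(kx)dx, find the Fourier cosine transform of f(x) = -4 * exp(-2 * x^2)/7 -sqrt(2) * sqrt(pi) * exp(-k^2/8)/7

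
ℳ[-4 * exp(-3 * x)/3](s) -4 * gamma(s)/(3 * 3^s)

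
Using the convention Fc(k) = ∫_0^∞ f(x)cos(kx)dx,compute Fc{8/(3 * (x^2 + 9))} 4 * pi * exp(-3 * k)/9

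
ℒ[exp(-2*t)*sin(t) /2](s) 1/(2*((s + 2) ^2 + 1) ) 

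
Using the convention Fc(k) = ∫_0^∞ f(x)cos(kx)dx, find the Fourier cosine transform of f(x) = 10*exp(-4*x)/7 40/(7*(k^2 + 16))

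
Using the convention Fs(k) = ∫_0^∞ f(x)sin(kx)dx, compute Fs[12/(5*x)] 6*pi/5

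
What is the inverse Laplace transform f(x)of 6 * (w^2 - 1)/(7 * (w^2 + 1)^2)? 6 * x * cos(x)/7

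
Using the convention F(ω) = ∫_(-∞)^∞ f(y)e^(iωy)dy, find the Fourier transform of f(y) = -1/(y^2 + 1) -pi*exp(-Abs(ω))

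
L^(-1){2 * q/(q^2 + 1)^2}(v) v * sin(v)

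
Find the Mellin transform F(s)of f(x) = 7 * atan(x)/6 -7 * pi * sec(pi * s/2)/(12 * s)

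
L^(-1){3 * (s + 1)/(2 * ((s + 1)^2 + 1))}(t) 3 * exp(-t) * cos(t)/2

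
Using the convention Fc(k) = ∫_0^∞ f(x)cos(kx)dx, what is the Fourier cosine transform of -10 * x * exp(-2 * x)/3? 10 * (k^2 - 4)/(3 * (k^2 + 4)^2)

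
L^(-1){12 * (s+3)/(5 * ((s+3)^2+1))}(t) 12 * exp(-3 * t) * cos(t)/5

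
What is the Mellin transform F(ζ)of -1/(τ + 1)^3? -pi*(ζ - 2)*(ζ - 1)/(2*sin(pi*ζ))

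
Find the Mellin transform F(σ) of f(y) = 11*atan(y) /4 -11*pi*sec(pi*σ/2) /(8*σ) 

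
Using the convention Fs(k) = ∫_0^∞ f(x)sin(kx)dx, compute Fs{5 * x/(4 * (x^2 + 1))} 5 * pi * exp(-k)/8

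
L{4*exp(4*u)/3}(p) 4/(3*(p - 4))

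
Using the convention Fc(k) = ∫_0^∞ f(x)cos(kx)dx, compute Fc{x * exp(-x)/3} (1 - k^2)/(3 * (k^2 + 1)^2)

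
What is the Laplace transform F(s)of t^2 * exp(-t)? 2/(s + 1)^3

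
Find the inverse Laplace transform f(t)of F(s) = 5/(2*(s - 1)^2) 5*t*exp(t)/2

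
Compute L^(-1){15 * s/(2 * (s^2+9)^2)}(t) 5 * t * sin(3 * t)/4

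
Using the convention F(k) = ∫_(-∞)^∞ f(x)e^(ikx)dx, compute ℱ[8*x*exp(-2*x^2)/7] sqrt(2)*I*sqrt(pi)*k*exp(-k^2/8)/7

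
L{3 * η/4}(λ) 3/(4 * λ^2)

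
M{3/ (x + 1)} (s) 3*pi*csc (pi*s)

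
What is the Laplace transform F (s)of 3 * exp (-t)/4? 3/ (4 * (s + 1))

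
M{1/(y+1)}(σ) pi*csc(pi*σ)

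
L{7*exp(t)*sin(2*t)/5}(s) 14/(5*((s - 1)^2 + 4))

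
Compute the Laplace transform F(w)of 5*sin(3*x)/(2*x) 5*atan(3/w)/2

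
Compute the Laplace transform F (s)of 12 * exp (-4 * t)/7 12/ (7 * (s + 4))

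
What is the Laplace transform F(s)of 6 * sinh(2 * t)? 12/(s^2 - 4)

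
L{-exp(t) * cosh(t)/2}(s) (1 - s)/(2 * s * (s - 2))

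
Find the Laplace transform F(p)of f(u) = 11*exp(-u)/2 11/(2*(p + 1))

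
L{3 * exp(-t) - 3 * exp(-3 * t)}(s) 3/(s+1) - 3/(s+3)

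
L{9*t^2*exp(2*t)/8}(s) 9/(4*(s - 2)^3)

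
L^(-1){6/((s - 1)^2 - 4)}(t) 3*exp(t)*sinh(2*t)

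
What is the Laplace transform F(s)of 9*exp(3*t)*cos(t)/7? 9*(s - 3)/(7*((s - 3)^2 + 1))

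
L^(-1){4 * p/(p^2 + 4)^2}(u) u * sin(2 * u)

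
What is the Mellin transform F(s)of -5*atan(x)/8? 5*pi*sec(pi*s/2)/(16*s)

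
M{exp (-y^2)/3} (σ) gamma (σ/2)/6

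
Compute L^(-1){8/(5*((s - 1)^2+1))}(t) 8*exp(t)*sin(t)/5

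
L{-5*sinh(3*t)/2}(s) -15/(2*s^2 - 18)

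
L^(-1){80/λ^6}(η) 2 * η^5/3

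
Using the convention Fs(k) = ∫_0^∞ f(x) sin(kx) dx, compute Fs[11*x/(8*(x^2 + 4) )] 11*pi*exp(-2*k) /16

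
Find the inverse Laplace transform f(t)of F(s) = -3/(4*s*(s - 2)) -3*exp(t)*sinh(t)/4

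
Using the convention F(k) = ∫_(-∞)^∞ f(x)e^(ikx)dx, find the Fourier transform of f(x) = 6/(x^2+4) 3*pi*exp(-2*Abs(k))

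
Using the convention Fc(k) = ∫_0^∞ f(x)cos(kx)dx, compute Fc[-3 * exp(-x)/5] -3/(5 * k^2 + 5)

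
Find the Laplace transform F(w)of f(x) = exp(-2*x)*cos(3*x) (w+2)/((w+2)^2+9)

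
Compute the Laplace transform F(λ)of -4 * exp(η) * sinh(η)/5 -4/(5 * λ * (λ - 2))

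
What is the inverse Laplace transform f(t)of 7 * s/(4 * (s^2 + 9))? 7 * cos(3 * t)/4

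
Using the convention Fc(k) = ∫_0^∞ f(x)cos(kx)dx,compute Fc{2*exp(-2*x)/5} 4/(5*(k^2 + 4))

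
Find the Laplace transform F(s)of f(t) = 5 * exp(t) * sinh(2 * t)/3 10/(3 * ((s - 1)^2 - 4))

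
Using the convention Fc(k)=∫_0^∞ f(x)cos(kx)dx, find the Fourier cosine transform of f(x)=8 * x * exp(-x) 8 * (1 - k^2)/(k^2+1)^2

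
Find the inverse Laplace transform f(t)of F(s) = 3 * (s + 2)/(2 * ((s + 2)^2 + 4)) 3 * exp(-2 * t) * cos(2 * t)/2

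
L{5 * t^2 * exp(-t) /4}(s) 5/(2 * (s + 1) ^3) 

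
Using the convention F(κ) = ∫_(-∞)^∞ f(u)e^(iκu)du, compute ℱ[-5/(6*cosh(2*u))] -5*pi/(12*cosh(pi*κ/4))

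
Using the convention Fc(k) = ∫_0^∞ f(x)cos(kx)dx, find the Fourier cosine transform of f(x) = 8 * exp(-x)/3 8/(3 * (k^2+1))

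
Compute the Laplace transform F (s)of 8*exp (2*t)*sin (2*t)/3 16/ (3*( (s - 2)^2 + 4))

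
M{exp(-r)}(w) gamma(w)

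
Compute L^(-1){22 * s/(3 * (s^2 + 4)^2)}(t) 11 * t * sin(2 * t)/6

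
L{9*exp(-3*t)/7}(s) 9/(7*(s + 3))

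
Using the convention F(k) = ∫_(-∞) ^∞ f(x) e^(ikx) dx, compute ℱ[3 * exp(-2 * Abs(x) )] 12/(k^2 + 4) 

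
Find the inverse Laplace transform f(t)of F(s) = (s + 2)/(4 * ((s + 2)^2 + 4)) exp(-2 * t) * cos(2 * t)/4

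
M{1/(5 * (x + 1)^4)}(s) gamma(s) * gamma(4 - s)/30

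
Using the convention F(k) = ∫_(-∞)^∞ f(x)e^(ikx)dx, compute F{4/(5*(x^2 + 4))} 2*pi*exp(-2*Abs(k))/5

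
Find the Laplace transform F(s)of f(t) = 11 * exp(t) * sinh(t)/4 11/(4 * s * (s - 2))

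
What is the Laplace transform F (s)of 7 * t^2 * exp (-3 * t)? 14/ (s + 3)^3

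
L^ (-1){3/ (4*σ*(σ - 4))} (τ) 3*exp (2*τ)*sinh (2*τ)/8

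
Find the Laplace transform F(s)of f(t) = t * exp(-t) (s + 1)^(-2)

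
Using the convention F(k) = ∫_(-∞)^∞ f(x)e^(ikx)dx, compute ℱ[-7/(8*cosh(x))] -7*pi/(8*cosh(pi*k/2))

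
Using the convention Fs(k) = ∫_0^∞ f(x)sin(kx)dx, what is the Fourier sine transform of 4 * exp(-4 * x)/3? 4 * k/(3 * (k^2 + 16))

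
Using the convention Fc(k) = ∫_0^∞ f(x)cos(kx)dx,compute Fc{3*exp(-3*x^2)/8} sqrt(3)*sqrt(pi)*exp(-k^2/12)/16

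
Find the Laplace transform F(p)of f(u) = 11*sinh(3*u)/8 33/(8*(p^2-9))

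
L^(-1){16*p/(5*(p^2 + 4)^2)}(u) 4*u*sin(2*u)/5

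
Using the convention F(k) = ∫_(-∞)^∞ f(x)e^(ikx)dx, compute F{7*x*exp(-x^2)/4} 7*I*sqrt(pi)*k*exp(-k^2/4)/8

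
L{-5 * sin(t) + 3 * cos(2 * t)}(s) 3 * s/(s^2 + 4) - 5/(s^2 + 1)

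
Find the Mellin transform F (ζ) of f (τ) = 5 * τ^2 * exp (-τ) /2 5 * gamma (ζ + 2) /2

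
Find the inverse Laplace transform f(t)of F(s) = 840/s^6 7 * t^5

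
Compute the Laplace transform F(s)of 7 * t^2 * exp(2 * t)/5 14/(5 * (s - 2)^3)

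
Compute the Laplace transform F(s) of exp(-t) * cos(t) (s + 1) /((s + 1) ^2 + 1) 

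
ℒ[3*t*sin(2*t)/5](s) 12*s/(5*(s^2 + 4)^2)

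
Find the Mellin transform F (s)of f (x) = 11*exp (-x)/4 11*gamma (s)/4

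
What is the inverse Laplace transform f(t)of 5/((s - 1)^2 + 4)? 5*exp(t)*sin(2*t)/2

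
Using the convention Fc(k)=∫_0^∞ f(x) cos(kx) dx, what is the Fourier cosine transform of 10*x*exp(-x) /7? 10*(1 - k^2) /(7*(k^2 + 1) ^2) 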